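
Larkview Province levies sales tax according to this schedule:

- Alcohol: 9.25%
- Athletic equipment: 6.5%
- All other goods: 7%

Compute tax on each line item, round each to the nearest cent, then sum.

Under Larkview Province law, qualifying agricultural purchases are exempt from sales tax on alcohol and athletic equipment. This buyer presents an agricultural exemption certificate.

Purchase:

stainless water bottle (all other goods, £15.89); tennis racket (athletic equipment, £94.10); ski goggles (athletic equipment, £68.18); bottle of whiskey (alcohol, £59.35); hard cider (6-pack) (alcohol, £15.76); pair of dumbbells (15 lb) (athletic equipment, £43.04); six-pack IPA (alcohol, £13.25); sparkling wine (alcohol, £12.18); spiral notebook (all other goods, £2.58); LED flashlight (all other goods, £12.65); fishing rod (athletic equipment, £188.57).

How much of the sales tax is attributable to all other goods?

£2.18

Stainless water bottle £15.89: all other goods → 7% → £1.11
Spiral notebook £2.58: all other goods → 7% → £0.18
LED flashlight £12.65: all other goods → 7% → £0.89
Tax on all other goods = £1.11 + £0.18 + £0.89 = £2.18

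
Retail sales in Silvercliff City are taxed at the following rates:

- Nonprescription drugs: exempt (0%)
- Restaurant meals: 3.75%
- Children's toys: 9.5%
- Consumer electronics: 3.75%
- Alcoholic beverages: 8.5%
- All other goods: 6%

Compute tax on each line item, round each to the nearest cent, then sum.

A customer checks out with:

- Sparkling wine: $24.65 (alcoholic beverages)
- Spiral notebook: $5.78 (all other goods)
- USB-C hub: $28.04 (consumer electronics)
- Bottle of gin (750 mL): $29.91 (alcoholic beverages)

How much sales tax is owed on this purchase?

$6.04

Sparkling wine $24.65: alcoholic beverages → 8.5% → $2.10
Spiral notebook $5.78: all other goods → 6% → $0.35
USB-C hub $28.04: consumer electronics → 3.75% → $1.05
Bottle of gin (750 mL) $29.91: alcoholic beverages → 8.5% → $2.54
Total tax = $2.10 + $0.35 + $1.05 + $2.54 = $6.04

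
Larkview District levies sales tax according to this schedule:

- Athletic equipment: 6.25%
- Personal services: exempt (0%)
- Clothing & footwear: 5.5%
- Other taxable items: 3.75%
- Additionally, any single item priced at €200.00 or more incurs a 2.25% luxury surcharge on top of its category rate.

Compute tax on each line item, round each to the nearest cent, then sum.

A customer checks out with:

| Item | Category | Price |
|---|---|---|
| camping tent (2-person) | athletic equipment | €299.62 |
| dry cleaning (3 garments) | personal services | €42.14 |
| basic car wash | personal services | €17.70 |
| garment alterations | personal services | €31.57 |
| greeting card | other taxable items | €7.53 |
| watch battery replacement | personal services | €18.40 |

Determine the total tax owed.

€25.75

Camping tent (2-person) €299.62: athletic equipment → 6.25% + 2.25% surcharge = 8.5% → €25.47
Dry cleaning (3 garments) €42.14: personal services → 0% → €0.00
Basic car wash €17.70: personal services → 0% → €0.00
Garment alterations €31.57: personal services → 0% → €0.00
Greeting card €7.53: other taxable items → 3.75% → €0.28
Watch battery replacement €18.40: personal services → 0% → €0.00
Total tax = €25.47 + €0.28 = €25.75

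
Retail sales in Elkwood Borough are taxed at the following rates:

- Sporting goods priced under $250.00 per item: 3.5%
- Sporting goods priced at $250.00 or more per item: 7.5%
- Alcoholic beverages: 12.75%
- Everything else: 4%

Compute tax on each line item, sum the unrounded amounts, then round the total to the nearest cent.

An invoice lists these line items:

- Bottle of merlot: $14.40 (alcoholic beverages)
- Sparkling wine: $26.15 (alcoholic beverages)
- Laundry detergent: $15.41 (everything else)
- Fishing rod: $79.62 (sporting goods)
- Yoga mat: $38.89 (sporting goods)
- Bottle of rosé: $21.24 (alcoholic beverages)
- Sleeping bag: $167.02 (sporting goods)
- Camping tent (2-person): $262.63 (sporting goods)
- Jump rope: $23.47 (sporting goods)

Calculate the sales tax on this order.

Bottle of merlot $14.40: alcoholic beverages → 12.75% → $1.836
Sparkling wine $26.15: alcoholic beverages → 12.75% → $3.334125
Laundry detergent $15.41: everything else → 4% → $0.6164
Fishing rod $79.62: sporting goods, under $250.00 → 3.5% → $2.7867
Yoga mat $38.89: sporting goods, under $250.00 → 3.5% → $1.36115
Bottle of rosé $21.24: alcoholic beverages → 12.75% → $2.7081
Sleeping bag $167.02: sporting goods, under $250.00 → 3.5% → $5.8457
Camping tent (2-person) $262.63: sporting goods, $250.00 or more → 7.5% → $19.69725
Jump rope $23.47: sporting goods, under $250.00 → 3.5% → $0.82145
Unrounded tax sum = $39.006875 → $39.01

$39.01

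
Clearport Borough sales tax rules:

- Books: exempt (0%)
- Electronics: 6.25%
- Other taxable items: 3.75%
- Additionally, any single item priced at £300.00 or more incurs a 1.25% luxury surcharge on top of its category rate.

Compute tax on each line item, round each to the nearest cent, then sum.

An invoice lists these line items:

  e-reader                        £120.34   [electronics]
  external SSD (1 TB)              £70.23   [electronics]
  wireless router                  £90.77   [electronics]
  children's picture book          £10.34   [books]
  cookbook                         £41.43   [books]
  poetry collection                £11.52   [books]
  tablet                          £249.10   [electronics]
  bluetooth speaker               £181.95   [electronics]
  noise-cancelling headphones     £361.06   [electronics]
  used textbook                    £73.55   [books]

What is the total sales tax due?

£71.60

E-reader £120.34: electronics → 6.25% → £7.52
External SSD (1 TB) £70.23: electronics → 6.25% → £4.39
Wireless router £90.77: electronics → 6.25% → £5.67
Children's picture book £10.34: books → 0% → £0.00
Cookbook £41.43: books → 0% → £0.00
Poetry collection £11.52: books → 0% → £0.00
Tablet £249.10: electronics → 6.25% → £15.57
Bluetooth speaker £181.95: electronics → 6.25% → £11.37
Noise-cancelling headphones £361.06: electronics → 6.25% + 1.25% surcharge = 7.5% → £27.08
Used textbook £73.55: books → 0% → £0.00
Total tax = £7.52 + £4.39 + £5.67 + £15.57 + £11.37 + £27.08 = £71.60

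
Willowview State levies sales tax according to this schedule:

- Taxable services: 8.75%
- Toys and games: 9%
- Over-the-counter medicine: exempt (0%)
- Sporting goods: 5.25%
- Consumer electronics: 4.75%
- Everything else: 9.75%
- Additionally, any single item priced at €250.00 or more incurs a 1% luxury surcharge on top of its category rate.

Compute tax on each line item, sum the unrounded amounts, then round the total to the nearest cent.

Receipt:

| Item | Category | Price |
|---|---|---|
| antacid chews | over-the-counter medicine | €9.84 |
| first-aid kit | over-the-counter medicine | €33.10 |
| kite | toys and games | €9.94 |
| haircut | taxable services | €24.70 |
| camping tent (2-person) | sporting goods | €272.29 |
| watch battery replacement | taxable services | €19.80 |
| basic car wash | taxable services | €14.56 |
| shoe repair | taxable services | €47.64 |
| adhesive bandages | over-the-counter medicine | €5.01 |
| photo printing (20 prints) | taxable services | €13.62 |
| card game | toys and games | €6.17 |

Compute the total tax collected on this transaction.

Antacid chews €9.84: over-the-counter medicine → 0% → €0.00
First-aid kit €33.10: over-the-counter medicine → 0% → €0.00
Kite €9.94: toys and games → 9% → €0.8946
Haircut €24.70: taxable services → 8.75% → €2.16125
Camping tent (2-person) €272.29: sporting goods → 5.25% + 1% surcharge = 6.25% → €17.018125
Watch battery replacement €19.80: taxable services → 8.75% → €1.7325
Basic car wash €14.56: taxable services → 8.75% → €1.274
Shoe repair €47.64: taxable services → 8.75% → €4.1685
Adhesive bandages €5.01: over-the-counter medicine → 0% → €0.00
Photo printing (20 prints) €13.62: taxable services → 8.75% → €1.19175
Card game €6.17: toys and games → 9% → €0.5553
Unrounded tax sum = €28.996025 → €29.00

€29.00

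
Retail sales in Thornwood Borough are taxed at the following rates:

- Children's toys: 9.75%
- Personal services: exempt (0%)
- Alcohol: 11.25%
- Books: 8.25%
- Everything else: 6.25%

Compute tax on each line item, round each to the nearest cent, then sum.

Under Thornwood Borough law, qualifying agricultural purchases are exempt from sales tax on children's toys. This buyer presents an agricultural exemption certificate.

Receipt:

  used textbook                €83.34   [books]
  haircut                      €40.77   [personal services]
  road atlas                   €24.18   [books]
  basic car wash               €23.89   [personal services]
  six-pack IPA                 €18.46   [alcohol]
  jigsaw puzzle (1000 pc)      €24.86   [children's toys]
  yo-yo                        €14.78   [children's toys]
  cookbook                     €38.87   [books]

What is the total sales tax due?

€14.16

Used textbook €83.34: books → 8.25% → €6.88
Haircut €40.77: personal services → 0% → €0.00
Road atlas €24.18: books → 8.25% → €1.99
Basic car wash €23.89: personal services → 0% → €0.00
Six-pack IPA €18.46: alcohol → 11.25% → €2.08
Jigsaw puzzle (1000 pc) €24.86: children's toys, buyer-exempt → 0% → €0.00
Yo-yo €14.78: children's toys, buyer-exempt → 0% → €0.00
Cookbook €38.87: books → 8.25% → €3.21
Total tax = €6.88 + €1.99 + €2.08 + €3.21 = €14.16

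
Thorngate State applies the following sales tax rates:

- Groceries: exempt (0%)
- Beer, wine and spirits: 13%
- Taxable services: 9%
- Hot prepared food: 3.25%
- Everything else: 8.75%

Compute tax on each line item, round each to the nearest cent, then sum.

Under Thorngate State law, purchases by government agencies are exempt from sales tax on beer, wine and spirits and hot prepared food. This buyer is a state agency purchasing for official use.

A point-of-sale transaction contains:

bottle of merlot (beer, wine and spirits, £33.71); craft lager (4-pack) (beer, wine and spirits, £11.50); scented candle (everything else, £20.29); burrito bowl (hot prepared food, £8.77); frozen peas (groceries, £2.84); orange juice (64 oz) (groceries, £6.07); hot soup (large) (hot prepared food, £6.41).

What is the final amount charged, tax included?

£91.37

Bottle of merlot £33.71: beer, wine and spirits, buyer-exempt → 0% → £0.00
Craft lager (4-pack) £11.50: beer, wine and spirits, buyer-exempt → 0% → £0.00
Scented candle £20.29: everything else → 8.75% → £1.78
Burrito bowl £8.77: hot prepared food, buyer-exempt → 0% → £0.00
Frozen peas £2.84: groceries → 0% → £0.00
Orange juice (64 oz) £6.07: groceries → 0% → £0.00
Hot soup (large) £6.41: hot prepared food, buyer-exempt → 0% → £0.00
Subtotal = £89.59; tax = £1.78; total due = £91.37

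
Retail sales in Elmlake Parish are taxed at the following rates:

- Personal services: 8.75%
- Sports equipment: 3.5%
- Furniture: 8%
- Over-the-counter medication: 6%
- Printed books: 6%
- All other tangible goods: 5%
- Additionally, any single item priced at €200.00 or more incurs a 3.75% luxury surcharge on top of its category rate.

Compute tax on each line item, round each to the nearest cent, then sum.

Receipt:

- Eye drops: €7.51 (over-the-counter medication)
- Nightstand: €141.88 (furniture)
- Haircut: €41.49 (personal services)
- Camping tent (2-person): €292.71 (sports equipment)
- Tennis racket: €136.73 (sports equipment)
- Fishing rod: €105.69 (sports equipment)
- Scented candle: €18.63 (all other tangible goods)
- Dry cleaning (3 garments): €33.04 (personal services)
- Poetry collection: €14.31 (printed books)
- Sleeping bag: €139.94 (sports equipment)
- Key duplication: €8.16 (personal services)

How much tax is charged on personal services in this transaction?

€7.23

Haircut €41.49: personal services → 8.75% → €3.63
Dry cleaning (3 garments) €33.04: personal services → 8.75% → €2.89
Key duplication €8.16: personal services → 8.75% → €0.71
Tax on personal services = €3.63 + €2.89 + €0.71 = €7.23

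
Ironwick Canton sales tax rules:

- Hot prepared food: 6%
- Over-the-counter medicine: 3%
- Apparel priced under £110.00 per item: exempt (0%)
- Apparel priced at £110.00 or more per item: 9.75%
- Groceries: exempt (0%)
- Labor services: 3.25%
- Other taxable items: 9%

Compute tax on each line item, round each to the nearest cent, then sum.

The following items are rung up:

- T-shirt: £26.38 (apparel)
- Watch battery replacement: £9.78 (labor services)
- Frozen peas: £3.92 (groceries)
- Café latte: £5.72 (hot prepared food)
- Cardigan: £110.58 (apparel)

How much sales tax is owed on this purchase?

T-shirt £26.38: apparel, under £110.00 → 0% → £0.00
Watch battery replacement £9.78: labor services → 3.25% → £0.32
Frozen peas £3.92: groceries → 0% → £0.00
Café latte £5.72: hot prepared food → 6% → £0.34
Cardigan £110.58: apparel, £110.00 or more → 9.75% → £10.78
Total tax = £0.32 + £0.34 + £10.78 = £11.44

£11.44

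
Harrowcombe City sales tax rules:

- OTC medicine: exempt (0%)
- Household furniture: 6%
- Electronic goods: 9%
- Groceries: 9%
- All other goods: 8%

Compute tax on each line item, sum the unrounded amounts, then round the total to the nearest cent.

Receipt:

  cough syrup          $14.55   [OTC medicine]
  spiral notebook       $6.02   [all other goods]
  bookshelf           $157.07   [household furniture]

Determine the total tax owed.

$9.91

Cough syrup $14.55: OTC medicine → 0% → $0.00
Spiral notebook $6.02: all other goods → 8% → $0.4816
Bookshelf $157.07: household furniture → 6% → $9.4242
Unrounded tax sum = $9.9058 → $9.91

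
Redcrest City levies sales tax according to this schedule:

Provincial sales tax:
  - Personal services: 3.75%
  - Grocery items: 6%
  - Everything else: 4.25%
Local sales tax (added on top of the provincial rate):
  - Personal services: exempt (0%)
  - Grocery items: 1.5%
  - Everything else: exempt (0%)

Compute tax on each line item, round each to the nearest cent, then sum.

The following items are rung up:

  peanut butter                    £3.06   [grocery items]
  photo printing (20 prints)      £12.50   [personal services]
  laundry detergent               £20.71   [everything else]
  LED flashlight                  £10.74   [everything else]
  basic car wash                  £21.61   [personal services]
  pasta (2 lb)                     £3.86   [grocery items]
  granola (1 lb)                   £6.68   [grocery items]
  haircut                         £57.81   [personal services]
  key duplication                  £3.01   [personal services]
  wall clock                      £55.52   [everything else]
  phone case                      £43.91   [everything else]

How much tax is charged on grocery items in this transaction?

Peanut butter £3.06: grocery items → 6% + 1.5% local = 7.5% → £0.23
Pasta (2 lb) £3.86: grocery items → 6% + 1.5% local = 7.5% → £0.29
Granola (1 lb) £6.68: grocery items → 6% + 1.5% local = 7.5% → £0.50
Tax on grocery items = £0.23 + £0.29 + £0.50 = £1.02

£1.02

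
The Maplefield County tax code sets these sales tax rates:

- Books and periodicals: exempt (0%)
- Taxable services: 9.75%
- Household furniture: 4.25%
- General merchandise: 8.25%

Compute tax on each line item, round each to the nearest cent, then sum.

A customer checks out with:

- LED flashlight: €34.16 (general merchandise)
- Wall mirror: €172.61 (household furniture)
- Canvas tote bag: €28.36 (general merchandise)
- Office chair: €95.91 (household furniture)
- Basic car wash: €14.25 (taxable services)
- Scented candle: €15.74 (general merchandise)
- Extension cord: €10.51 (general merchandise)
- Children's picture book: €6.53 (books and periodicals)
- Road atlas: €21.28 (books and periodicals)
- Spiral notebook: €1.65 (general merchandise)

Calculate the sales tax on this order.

€20.28

LED flashlight €34.16: general merchandise → 8.25% → €2.82
Wall mirror €172.61: household furniture → 4.25% → €7.34
Canvas tote bag €28.36: general merchandise → 8.25% → €2.34
Office chair €95.91: household furniture → 4.25% → €4.08
Basic car wash €14.25: taxable services → 9.75% → €1.39
Scented candle €15.74: general merchandise → 8.25% → €1.30
Extension cord €10.51: general merchandise → 8.25% → €0.87
Children's picture book €6.53: books and periodicals → 0% → €0.00
Road atlas €21.28: books and periodicals → 0% → €0.00
Spiral notebook €1.65: general merchandise → 8.25% → €0.14
Total tax = €2.82 + €7.34 + €2.34 + €4.08 + €1.39 + €1.30 + €0.87 + €0.14 = €20.28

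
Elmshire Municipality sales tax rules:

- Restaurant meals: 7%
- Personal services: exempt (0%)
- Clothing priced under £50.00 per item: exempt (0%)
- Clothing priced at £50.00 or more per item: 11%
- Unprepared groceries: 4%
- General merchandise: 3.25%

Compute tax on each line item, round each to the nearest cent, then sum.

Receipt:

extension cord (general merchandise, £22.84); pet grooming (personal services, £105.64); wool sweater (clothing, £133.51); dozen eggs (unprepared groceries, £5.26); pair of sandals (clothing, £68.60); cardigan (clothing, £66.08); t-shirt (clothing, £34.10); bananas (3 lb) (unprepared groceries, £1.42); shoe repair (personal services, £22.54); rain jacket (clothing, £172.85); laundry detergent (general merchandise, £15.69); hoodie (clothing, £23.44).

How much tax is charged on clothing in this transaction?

£48.52

Wool sweater £133.51: clothing, £50.00 or more → 11% → £14.69
Pair of sandals £68.60: clothing, £50.00 or more → 11% → £7.55
Cardigan £66.08: clothing, £50.00 or more → 11% → £7.27
T-shirt £34.10: clothing, under £50.00 → 0% → £0.00
Rain jacket £172.85: clothing, £50.00 or more → 11% → £19.01
Hoodie £23.44: clothing, under £50.00 → 0% → £0.00
Tax on clothing = £14.69 + £7.55 + £7.27 + £0.00 + £19.01 + £0.00 = £48.52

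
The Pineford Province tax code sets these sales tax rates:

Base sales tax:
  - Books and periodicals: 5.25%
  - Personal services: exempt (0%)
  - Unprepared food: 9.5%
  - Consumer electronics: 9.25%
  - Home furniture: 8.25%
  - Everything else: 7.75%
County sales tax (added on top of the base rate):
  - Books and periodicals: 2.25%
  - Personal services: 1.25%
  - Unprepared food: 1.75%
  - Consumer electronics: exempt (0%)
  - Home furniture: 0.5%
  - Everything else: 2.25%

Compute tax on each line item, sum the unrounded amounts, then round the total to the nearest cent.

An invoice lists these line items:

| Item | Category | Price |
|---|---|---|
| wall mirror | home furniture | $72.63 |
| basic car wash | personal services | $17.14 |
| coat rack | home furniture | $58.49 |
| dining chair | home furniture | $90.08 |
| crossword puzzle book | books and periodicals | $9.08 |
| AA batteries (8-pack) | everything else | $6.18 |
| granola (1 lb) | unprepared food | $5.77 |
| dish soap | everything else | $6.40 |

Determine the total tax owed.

Wall mirror $72.63: home furniture → 8.25% + 0.5% county = 8.75% → $6.355125
Basic car wash $17.14: personal services → 0% + 1.25% county = 1.25% → $0.21425
Coat rack $58.49: home furniture → 8.25% + 0.5% county = 8.75% → $5.117875
Dining chair $90.08: home furniture → 8.25% + 0.5% county = 8.75% → $7.882
Crossword puzzle book $9.08: books and periodicals → 5.25% + 2.25% county = 7.5% → $0.681
AA batteries (8-pack) $6.18: everything else → 7.75% + 2.25% county = 10% → $0.618
Granola (1 lb) $5.77: unprepared food → 9.5% + 1.75% county = 11.25% → $0.649125
Dish soap $6.40: everything else → 7.75% + 2.25% county = 10% → $0.64
Unrounded tax sum = $22.157375 → $22.16

$22.16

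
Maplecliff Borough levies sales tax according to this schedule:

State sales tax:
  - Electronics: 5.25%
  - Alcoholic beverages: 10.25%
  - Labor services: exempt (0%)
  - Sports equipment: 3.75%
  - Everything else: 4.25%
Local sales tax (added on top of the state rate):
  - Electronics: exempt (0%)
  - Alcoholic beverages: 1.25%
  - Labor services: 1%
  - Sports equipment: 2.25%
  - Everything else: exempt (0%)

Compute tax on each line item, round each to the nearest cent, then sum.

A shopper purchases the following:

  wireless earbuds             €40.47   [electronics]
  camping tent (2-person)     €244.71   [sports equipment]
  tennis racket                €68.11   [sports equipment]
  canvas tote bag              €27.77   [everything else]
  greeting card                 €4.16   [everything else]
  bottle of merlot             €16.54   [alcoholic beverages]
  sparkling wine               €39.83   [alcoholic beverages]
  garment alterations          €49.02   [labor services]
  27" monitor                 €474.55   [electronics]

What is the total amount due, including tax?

Wireless earbuds €40.47: electronics → 5.25% + 0% local = 5.25% → €2.12
Camping tent (2-person) €244.71: sports equipment → 3.75% + 2.25% local = 6% → €14.68
Tennis racket €68.11: sports equipment → 3.75% + 2.25% local = 6% → €4.09
Canvas tote bag €27.77: everything else → 4.25% + 0% local = 4.25% → €1.18
Greeting card €4.16: everything else → 4.25% + 0% local = 4.25% → €0.18
Bottle of merlot €16.54: alcoholic beverages → 10.25% + 1.25% local = 11.5% → €1.90
Sparkling wine €39.83: alcoholic beverages → 10.25% + 1.25% local = 11.5% → €4.58
Garment alterations €49.02: labor services → 0% + 1% local = 1% → €0.49
27" monitor €474.55: electronics → 5.25% + 0% local = 5.25% → €24.91
Subtotal = €965.16; tax = €54.13; total due = €1019.29

€1019.29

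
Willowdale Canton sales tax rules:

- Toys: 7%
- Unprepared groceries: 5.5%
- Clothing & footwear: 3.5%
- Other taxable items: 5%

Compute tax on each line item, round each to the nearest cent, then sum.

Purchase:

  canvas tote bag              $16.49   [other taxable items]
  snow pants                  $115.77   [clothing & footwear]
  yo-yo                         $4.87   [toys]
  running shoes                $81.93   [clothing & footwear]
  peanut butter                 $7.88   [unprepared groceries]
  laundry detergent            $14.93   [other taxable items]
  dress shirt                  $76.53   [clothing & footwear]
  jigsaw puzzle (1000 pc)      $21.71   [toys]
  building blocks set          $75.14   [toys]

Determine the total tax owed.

$18.72

Canvas tote bag $16.49: other taxable items → 5% → $0.82
Snow pants $115.77: clothing & footwear → 3.5% → $4.05
Yo-yo $4.87: toys → 7% → $0.34
Running shoes $81.93: clothing & footwear → 3.5% → $2.87
Peanut butter $7.88: unprepared groceries → 5.5% → $0.43
Laundry detergent $14.93: other taxable items → 5% → $0.75
Dress shirt $76.53: clothing & footwear → 3.5% → $2.68
Jigsaw puzzle (1000 pc) $21.71: toys → 7% → $1.52
Building blocks set $75.14: toys → 7% → $5.26
Total tax = $0.82 + $4.05 + $0.34 + $2.87 + $0.43 + $0.75 + $2.68 + $1.52 + $5.26 = $18.72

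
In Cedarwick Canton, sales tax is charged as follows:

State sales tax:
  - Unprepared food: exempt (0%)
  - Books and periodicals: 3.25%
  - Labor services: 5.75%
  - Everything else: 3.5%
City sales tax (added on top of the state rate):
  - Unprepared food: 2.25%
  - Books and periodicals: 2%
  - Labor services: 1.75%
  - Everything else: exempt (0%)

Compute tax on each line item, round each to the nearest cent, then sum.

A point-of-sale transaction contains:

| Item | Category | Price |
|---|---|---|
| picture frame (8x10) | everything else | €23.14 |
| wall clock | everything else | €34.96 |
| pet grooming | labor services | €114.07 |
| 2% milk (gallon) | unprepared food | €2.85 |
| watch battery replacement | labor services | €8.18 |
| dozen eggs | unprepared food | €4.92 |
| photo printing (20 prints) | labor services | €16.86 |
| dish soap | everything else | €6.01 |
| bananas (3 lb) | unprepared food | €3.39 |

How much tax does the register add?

Picture frame (8x10) €23.14: everything else → 3.5% + 0% city = 3.5% → €0.81
Wall clock €34.96: everything else → 3.5% + 0% city = 3.5% → €1.22
Pet grooming €114.07: labor services → 5.75% + 1.75% city = 7.5% → €8.56
2% milk (gallon) €2.85: unprepared food → 0% + 2.25% city = 2.25% → €0.06
Watch battery replacement €8.18: labor services → 5.75% + 1.75% city = 7.5% → €0.61
Dozen eggs €4.92: unprepared food → 0% + 2.25% city = 2.25% → €0.11
Photo printing (20 prints) €16.86: labor services → 5.75% + 1.75% city = 7.5% → €1.26
Dish soap €6.01: everything else → 3.5% + 0% city = 3.5% → €0.21
Bananas (3 lb) €3.39: unprepared food → 0% + 2.25% city = 2.25% → €0.08
Total tax = €0.81 + €1.22 + €8.56 + €0.06 + €0.61 + €0.11 + €1.26 + €0.21 + €0.08 = €12.92

€12.92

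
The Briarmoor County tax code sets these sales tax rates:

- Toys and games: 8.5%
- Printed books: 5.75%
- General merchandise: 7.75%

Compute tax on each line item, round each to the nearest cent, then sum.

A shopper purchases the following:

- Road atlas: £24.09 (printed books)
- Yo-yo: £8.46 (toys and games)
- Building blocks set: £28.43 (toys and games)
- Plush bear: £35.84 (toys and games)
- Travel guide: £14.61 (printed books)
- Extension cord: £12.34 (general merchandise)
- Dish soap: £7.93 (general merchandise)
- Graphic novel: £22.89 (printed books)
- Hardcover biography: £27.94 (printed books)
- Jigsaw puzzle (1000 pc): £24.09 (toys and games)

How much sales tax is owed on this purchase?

Road atlas £24.09: printed books → 5.75% → £1.39
Yo-yo £8.46: toys and games → 8.5% → £0.72
Building blocks set £28.43: toys and games → 8.5% → £2.42
Plush bear £35.84: toys and games → 8.5% → £3.05
Travel guide £14.61: printed books → 5.75% → £0.84
Extension cord £12.34: general merchandise → 7.75% → £0.96
Dish soap £7.93: general merchandise → 7.75% → £0.61
Graphic novel £22.89: printed books → 5.75% → £1.32
Hardcover biography £27.94: printed books → 5.75% → £1.61
Jigsaw puzzle (1000 pc) £24.09: toys and games → 8.5% → £2.05
Total tax = £1.39 + £0.72 + £2.42 + £3.05 + £0.84 + £0.96 + £0.61 + £1.32 + £1.61 + £2.05 = £14.97

£14.97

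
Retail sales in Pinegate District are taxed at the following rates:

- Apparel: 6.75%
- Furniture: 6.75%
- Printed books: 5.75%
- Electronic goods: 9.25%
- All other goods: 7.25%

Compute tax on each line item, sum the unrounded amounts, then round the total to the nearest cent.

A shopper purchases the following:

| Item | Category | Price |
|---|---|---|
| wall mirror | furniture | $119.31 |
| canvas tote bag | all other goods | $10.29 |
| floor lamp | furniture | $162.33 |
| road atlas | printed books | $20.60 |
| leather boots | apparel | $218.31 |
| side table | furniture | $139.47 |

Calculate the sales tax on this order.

$45.09

Wall mirror $119.31: furniture → 6.75% → $8.053425
Canvas tote bag $10.29: all other goods → 7.25% → $0.746025
Floor lamp $162.33: furniture → 6.75% → $10.957275
Road atlas $20.60: printed books → 5.75% → $1.1845
Leather boots $218.31: apparel → 6.75% → $14.735925
Side table $139.47: furniture → 6.75% → $9.414225
Unrounded tax sum = $45.091375 → $45.09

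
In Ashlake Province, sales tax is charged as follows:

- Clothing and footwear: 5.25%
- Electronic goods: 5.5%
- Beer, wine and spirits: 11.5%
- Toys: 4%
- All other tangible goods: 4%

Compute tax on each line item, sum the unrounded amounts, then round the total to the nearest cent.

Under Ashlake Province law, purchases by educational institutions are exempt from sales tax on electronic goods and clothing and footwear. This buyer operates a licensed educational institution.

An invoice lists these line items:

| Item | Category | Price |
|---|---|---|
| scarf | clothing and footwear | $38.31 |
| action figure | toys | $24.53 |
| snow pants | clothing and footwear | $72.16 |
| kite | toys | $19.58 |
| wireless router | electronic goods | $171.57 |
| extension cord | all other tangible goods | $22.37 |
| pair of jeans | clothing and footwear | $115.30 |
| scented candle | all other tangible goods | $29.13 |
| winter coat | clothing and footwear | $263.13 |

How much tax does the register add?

$3.82

Scarf $38.31: clothing and footwear, buyer-exempt → 0% → $0.00
Action figure $24.53: toys → 4% → $0.9812
Snow pants $72.16: clothing and footwear, buyer-exempt → 0% → $0.00
Kite $19.58: toys → 4% → $0.7832
Wireless router $171.57: electronic goods, buyer-exempt → 0% → $0.00
Extension cord $22.37: all other tangible goods → 4% → $0.8948
Pair of jeans $115.30: clothing and footwear, buyer-exempt → 0% → $0.00
Scented candle $29.13: all other tangible goods → 4% → $1.1652
Winter coat $263.13: clothing and footwear, buyer-exempt → 0% → $0.00
Unrounded tax sum = $3.8244 → $3.82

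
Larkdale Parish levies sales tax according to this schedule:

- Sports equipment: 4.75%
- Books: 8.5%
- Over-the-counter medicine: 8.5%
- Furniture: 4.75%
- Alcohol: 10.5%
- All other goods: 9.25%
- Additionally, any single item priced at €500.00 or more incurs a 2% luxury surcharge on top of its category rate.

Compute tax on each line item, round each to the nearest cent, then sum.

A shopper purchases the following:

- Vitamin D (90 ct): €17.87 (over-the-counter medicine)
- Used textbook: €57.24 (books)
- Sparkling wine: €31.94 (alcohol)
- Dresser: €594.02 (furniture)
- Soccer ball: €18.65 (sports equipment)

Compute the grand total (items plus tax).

€770.45

Vitamin D (90 ct) €17.87: over-the-counter medicine → 8.5% → €1.52
Used textbook €57.24: books → 8.5% → €4.87
Sparkling wine €31.94: alcohol → 10.5% → €3.35
Dresser €594.02: furniture → 4.75% + 2% surcharge = 6.75% → €40.10
Soccer ball €18.65: sports equipment → 4.75% → €0.89
Subtotal = €719.72; tax = €50.73; total due = €770.45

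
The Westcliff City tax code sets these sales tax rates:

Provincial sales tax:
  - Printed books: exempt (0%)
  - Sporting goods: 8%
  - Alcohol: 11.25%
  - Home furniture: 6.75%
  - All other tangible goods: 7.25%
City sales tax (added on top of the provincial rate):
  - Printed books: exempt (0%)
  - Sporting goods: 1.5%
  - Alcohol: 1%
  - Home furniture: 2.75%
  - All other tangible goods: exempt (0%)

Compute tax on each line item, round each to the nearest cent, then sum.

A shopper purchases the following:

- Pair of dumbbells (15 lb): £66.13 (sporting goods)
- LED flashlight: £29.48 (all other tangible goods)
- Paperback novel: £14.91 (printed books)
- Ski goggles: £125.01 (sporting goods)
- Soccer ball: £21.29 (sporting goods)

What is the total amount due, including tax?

Pair of dumbbells (15 lb) £66.13: sporting goods → 8% + 1.5% city = 9.5% → £6.28
LED flashlight £29.48: all other tangible goods → 7.25% + 0% city = 7.25% → £2.14
Paperback novel £14.91: printed books → 0% + 0% city = 0% → £0.00
Ski goggles £125.01: sporting goods → 8% + 1.5% city = 9.5% → £11.88
Soccer ball £21.29: sporting goods → 8% + 1.5% city = 9.5% → £2.02
Subtotal = £256.82; tax = £22.32; total due = £279.14

£279.14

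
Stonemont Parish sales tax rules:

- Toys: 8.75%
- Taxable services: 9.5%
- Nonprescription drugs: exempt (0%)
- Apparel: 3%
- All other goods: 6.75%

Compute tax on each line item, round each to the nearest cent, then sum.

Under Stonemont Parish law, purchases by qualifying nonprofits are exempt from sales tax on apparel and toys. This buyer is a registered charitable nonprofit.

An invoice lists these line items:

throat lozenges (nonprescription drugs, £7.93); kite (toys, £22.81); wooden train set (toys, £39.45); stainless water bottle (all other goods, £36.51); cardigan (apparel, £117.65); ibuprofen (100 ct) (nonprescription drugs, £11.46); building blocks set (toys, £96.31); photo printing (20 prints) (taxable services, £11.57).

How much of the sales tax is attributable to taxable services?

£1.10

Photo printing (20 prints) £11.57: taxable services → 9.5% → £1.10
Tax on taxable services = £1.10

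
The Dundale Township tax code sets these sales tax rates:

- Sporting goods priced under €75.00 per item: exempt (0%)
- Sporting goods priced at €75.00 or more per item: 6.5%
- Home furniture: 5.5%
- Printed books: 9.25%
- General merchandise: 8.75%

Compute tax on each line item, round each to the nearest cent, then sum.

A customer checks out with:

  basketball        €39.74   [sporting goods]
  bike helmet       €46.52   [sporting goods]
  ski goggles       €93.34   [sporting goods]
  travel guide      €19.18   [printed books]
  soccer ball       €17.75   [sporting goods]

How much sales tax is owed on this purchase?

€7.84

Basketball €39.74: sporting goods, under €75.00 → 0% → €0.00
Bike helmet €46.52: sporting goods, under €75.00 → 0% → €0.00
Ski goggles €93.34: sporting goods, €75.00 or more → 6.5% → €6.07
Travel guide €19.18: printed books → 9.25% → €1.77
Soccer ball €17.75: sporting goods, under €75.00 → 0% → €0.00
Total tax = €6.07 + €1.77 = €7.84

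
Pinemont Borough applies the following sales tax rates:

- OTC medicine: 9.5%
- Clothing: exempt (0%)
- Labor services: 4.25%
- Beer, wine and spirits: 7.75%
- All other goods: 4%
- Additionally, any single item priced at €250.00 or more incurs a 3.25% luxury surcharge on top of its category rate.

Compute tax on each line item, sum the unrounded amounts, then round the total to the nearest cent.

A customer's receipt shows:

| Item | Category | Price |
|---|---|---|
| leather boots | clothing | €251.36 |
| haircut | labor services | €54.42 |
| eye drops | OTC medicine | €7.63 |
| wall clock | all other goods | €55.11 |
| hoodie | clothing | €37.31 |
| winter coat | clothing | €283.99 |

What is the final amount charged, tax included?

Leather boots €251.36: clothing → 0% + 3.25% surcharge = 3.25% → €8.1692
Haircut €54.42: labor services → 4.25% → €2.31285
Eye drops €7.63: OTC medicine → 9.5% → €0.72485
Wall clock €55.11: all other goods → 4% → €2.2044
Hoodie €37.31: clothing → 0% → €0.00
Winter coat €283.99: clothing → 0% + 3.25% surcharge = 3.25% → €9.229675
Subtotal = €689.82; unrounded tax = €22.640975 → €22.64; total due = €712.46

€712.46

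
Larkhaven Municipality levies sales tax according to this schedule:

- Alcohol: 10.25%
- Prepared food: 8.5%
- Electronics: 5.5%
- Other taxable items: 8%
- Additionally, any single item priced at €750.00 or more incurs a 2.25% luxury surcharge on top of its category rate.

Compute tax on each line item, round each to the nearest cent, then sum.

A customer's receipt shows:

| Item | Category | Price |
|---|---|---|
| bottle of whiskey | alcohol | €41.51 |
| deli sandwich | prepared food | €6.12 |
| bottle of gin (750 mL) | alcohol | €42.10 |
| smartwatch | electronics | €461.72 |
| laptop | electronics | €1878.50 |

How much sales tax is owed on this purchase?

€180.06

Bottle of whiskey €41.51: alcohol → 10.25% → €4.25
Deli sandwich €6.12: prepared food → 8.5% → €0.52
Bottle of gin (750 mL) €42.10: alcohol → 10.25% → €4.32
Smartwatch €461.72: electronics → 5.5% → €25.39
Laptop €1878.50: electronics → 5.5% + 2.25% surcharge = 7.75% → €145.58
Total tax = €4.25 + €0.52 + €4.32 + €25.39 + €145.58 = €180.06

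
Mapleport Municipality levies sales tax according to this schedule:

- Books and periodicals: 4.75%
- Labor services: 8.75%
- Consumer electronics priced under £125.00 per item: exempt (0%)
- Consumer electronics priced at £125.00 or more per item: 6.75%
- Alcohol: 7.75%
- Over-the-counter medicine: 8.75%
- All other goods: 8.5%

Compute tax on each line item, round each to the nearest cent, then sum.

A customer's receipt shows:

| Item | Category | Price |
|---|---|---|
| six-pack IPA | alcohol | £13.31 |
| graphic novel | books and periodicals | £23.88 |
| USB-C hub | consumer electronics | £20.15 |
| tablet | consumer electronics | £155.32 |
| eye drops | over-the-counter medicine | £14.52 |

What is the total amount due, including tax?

Six-pack IPA £13.31: alcohol → 7.75% → £1.03
Graphic novel £23.88: books and periodicals → 4.75% → £1.13
USB-C hub £20.15: consumer electronics, under £125.00 → 0% → £0.00
Tablet £155.32: consumer electronics, £125.00 or more → 6.75% → £10.48
Eye drops £14.52: over-the-counter medicine → 8.75% → £1.27
Subtotal = £227.18; tax = £13.91; total due = £241.09

£241.09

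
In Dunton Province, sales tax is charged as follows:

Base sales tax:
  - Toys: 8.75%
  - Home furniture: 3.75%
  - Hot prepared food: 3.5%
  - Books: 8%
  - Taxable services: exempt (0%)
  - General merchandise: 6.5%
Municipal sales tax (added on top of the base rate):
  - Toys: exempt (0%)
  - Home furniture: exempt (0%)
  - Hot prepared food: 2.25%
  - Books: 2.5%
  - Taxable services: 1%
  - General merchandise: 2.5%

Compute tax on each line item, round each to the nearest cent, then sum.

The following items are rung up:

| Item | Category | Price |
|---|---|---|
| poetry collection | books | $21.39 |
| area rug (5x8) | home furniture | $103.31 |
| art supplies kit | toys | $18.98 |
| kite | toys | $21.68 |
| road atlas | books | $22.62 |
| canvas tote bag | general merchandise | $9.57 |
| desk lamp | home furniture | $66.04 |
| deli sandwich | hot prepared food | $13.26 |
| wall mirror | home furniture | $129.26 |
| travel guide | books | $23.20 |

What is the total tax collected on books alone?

Poetry collection $21.39: books → 8% + 2.5% municipal = 10.5% → $2.25
Road atlas $22.62: books → 8% + 2.5% municipal = 10.5% → $2.38
Travel guide $23.20: books → 8% + 2.5% municipal = 10.5% → $2.44
Tax on books = $2.25 + $2.38 + $2.44 = $7.07

$7.07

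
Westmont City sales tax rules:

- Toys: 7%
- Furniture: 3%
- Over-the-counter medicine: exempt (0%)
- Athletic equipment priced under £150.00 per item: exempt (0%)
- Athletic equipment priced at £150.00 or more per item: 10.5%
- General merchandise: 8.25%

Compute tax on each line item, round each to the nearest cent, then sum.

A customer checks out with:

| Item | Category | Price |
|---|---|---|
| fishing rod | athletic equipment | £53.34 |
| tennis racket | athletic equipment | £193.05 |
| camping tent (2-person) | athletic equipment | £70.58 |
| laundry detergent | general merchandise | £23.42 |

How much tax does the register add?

Fishing rod £53.34: athletic equipment, under £150.00 → 0% → £0.00
Tennis racket £193.05: athletic equipment, £150.00 or more → 10.5% → £20.27
Camping tent (2-person) £70.58: athletic equipment, under £150.00 → 0% → £0.00
Laundry detergent £23.42: general merchandise → 8.25% → £1.93
Total tax = £20.27 + £1.93 = £22.20

£22.20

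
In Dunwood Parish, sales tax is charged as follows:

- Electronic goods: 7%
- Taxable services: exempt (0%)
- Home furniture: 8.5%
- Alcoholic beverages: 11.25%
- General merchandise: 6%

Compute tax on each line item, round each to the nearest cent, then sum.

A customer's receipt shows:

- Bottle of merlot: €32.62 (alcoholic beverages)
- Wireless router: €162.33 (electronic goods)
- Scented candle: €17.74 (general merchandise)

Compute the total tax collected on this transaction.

€16.09

Bottle of merlot €32.62: alcoholic beverages → 11.25% → €3.67
Wireless router €162.33: electronic goods → 7% → €11.36
Scented candle €17.74: general merchandise → 6% → €1.06
Total tax = €3.67 + €11.36 + €1.06 = €16.09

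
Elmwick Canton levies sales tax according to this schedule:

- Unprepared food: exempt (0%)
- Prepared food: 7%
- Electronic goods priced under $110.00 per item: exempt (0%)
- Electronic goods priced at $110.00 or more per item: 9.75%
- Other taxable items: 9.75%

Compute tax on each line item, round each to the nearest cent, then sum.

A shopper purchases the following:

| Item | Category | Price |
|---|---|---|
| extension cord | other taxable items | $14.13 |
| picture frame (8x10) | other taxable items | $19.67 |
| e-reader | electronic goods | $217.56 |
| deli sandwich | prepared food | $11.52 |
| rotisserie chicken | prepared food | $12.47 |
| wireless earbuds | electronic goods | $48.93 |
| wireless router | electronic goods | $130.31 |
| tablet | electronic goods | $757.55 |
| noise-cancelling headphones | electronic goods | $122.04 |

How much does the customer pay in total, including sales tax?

Extension cord $14.13: other taxable items → 9.75% → $1.38
Picture frame (8x10) $19.67: other taxable items → 9.75% → $1.92
E-reader $217.56: electronic goods, $110.00 or more → 9.75% → $21.21
Deli sandwich $11.52: prepared food → 7% → $0.81
Rotisserie chicken $12.47: prepared food → 7% → $0.87
Wireless earbuds $48.93: electronic goods, under $110.00 → 0% → $0.00
Wireless router $130.31: electronic goods, $110.00 or more → 9.75% → $12.71
Tablet $757.55: electronic goods, $110.00 or more → 9.75% → $73.86
Noise-cancelling headphones $122.04: electronic goods, $110.00 or more → 9.75% → $11.90
Subtotal = $1334.18; tax = $124.66; total due = $1458.84

$1458.84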